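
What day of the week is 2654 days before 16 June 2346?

Saturday

First find the weekday of Jun 16, 2346. Doomsday rule: the anchor day for the 2300s is Wednesday. For year 46: 46÷12 = 3 r 10, and 10÷4 = 2, so 3+10+2 = 15.
Wednesday + 15 ≡ Thursday — that's 2346's doomsday.
In June the doomsday date is Jun 6.
Jun 16 is 10 days after Jun 6; 10 mod 7 = 3, so Thursday + 3 = Sunday.
2654 mod 7 = 1, so 2654 days before a Sunday is Sunday − 1 = Saturday.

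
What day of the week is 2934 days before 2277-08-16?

Aug 16, 2277 is a Thursday.
2934 mod 7 = 1, so 2934 days before a Thursday is Thursday − 1 = Wednesday.

Wednesday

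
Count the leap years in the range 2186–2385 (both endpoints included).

Multiples of 4 in [2186,2385]: 50.
Of those, multiples of 100: 2 (not leap unless ÷400).
Multiples of 400: 0.
Leap years = 50 − 2 + 0 = 48.

48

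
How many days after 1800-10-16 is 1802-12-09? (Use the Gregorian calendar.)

Oct 16, 1800 → Oct 16, 1801: 365 days.
Oct 16, 1801 → Oct 16, 1802: 365 days.
Oct 16, 1802 → Nov 16, 1802: 31 days (October has 31).
Nov 16, 1802 → Dec 9, 1802: 23 days.
Total: 784 days.

784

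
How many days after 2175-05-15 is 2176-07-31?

443

May 15, 2175 → May 15, 2176: 366 days (Feb 29, 2176 is in that span).
May 15, 2176 → Jun 15, 2176: 31 days (May has 31).
Jun 15, 2176 → Jul 15, 2176: 30 days (June has 30).
Jul 15, 2176 → Jul 31, 2176: 16 days.
Total: 443 days.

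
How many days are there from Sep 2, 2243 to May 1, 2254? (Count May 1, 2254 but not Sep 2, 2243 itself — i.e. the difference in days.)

3894

Sep 2, 2243 → Sep 2, 2244: 366 days (Feb 29, 2244 is in that span).
Sep 2, 2244 → Sep 2, 2245: 365 days.
Sep 2, 2245 → Sep 2, 2246: 365 days.
Sep 2, 2246 → Sep 2, 2247: 365 days.
Sep 2, 2247 → Sep 2, 2248: 366 days (Feb 29, 2248 is in that span).
Sep 2, 2248 → Sep 2, 2249: 365 days.
Sep 2, 2249 → Sep 2, 2250: 365 days.
Sep 2, 2250 → Sep 2, 2251: 365 days.
Sep 2, 2251 → Sep 2, 2252: 366 days (Feb 29, 2252 is in that span).
Sep 2, 2252 → Sep 2, 2253: 365 days.
Sep 2, 2253 → Oct 2, 2253: 30 days (September has 30).
Oct 2, 2253 → Nov 2, 2253: 31 days (October has 31).
Nov 2, 2253 → Dec 2, 2253: 30 days (November has 30).
Dec 2, 2253 → Jan 2, 2254: 31 days (December has 31).
Jan 2, 2254 → Feb 2, 2254: 31 days (January has 31).
Feb 2, 2254 → Mar 2, 2254: 28 days (February has 28).
Mar 2, 2254 → Apr 2, 2254: 31 days (March has 31).
Apr 2, 2254 → May 1, 2254: 29 days.
Total: 3894 days.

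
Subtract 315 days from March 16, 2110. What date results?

May 5, 2109

−16 → Feb 28, 2110 (end of Feb, 28 days; 299 left).
−28 → Jan 31, 2110 (end of Jan, 31 days; 271 left).
−31 → Dec 31, 2109 (end of Dec, 31 days; 240 left).
−31 → Nov 30, 2109 (end of Nov, 30 days; 209 left).
−30 → Oct 31, 2109 (end of Oct, 31 days; 179 left).
−31 → Sep 30, 2109 (end of Sep, 30 days; 148 left).
−30 → Aug 31, 2109 (end of Aug, 31 days; 118 left).
−31 → Jul 31, 2109 (end of Jul, 31 days; 87 left).
−31 → Jun 30, 2109 (end of Jun, 30 days; 56 left).
−30 → May 31, 2109 (end of May, 31 days; 26 left).
−26 → May 5, 2109.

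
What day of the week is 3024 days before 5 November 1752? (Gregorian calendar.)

Sunday

First find the weekday of Nov 5, 1752. Doomsday rule: the anchor day for the 1700s is Sunday. For year 52: 52÷12 = 4 r 4, and 4÷4 = 1, so 4+4+1 = 9.
Sunday + 9 ≡ Tuesday — that's 1752's doomsday.
In November the doomsday date is Nov 7.
Nov 5 is 2 days before Nov 7; 2 mod 7 = 2, so Tuesday − 2 = Sunday.
3024 mod 7 = 0, so 3024 days before a Sunday is Sunday − 0 = Sunday.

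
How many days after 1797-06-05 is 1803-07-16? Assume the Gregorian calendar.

Jun 5, 1797 → Jun 5, 1798: 365 days.
Jun 5, 1798 → Jun 5, 1799: 365 days.
Jun 5, 1799 → Jun 5, 1800: 365 days.
Jun 5, 1800 → Jun 5, 1801: 365 days.
Jun 5, 1801 → Jun 5, 1802: 365 days.
Jun 5, 1802 → Jun 5, 1803: 365 days.
Jun 5, 1803 → Jul 5, 1803: 30 days (June has 30).
Jul 5, 1803 → Jul 16, 1803: 11 days.
Total: 2231 days.

2231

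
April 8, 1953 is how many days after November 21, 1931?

7809

Nov 21, 1931 → Nov 21, 1932: 366 days (Feb 29, 1932 is in that span).
Nov 21, 1932 → Nov 21, 1933: 365 days.
Nov 21, 1933 → Nov 21, 1934: 365 days.
Nov 21, 1934 → Nov 21, 1935: 365 days.
Nov 21, 1935 → Nov 21, 1936: 366 days (Feb 29, 1936 is in that span).
Nov 21, 1936 → Nov 21, 1937: 365 days.
Nov 21, 1937 → Nov 21, 1938: 365 days.
Nov 21, 1938 → Nov 21, 1939: 365 days.
Nov 21, 1939 → Nov 21, 1940: 366 days (Feb 29, 1940 is in that span).
Nov 21, 1940 → Nov 21, 1941: 365 days.
Nov 21, 1941 → Nov 21, 1942: 365 days.
Nov 21, 1942 → Nov 21, 1943: 365 days.
Nov 21, 1943 → Nov 21, 1944: 366 days (Feb 29, 1944 is in that span).
Nov 21, 1944 → Nov 21, 1945: 365 days.
Nov 21, 1945 → Nov 21, 1946: 365 days.
Nov 21, 1946 → Nov 21, 1947: 365 days.
Nov 21, 1947 → Nov 21, 1948: 366 days (Feb 29, 1948 is in that span).
Nov 21, 1948 → Nov 21, 1949: 365 days.
Nov 21, 1949 → Nov 21, 1950: 365 days.
Nov 21, 1950 → Nov 21, 1951: 365 days.
Nov 21, 1951 → Nov 21, 1952: 366 days (Feb 29, 1952 is in that span).
Nov 21, 1952 → Dec 21, 1952: 30 days (November has 30).
Dec 21, 1952 → Jan 21, 1953: 31 days (December has 31).
Jan 21, 1953 → Feb 21, 1953: 31 days (January has 31).
Feb 21, 1953 → Mar 21, 1953: 28 days (February has 28).
Mar 21, 1953 → Apr 8, 1953: 18 days.
Total: 7809 days.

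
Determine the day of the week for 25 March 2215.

Doomsday rule: the anchor day for the 2200s is Friday. For year 15: 15÷12 = 1 r 3, and 3÷4 = 0, so 1+3+0 = 4.
Friday + 4 ≡ Tuesday — that's 2215's doomsday.
In March the doomsday date is Mar 14.
Mar 25 is 11 days after Mar 14; 11 mod 7 = 4, so Tuesday + 4 = Saturday.

Saturday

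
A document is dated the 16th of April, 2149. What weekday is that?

Doomsday rule: the anchor day for the 2100s is Sunday. For year 49: 49÷12 = 4 r 1, and 1÷4 = 0, so 4+1+0 = 5.
Sunday + 5 ≡ Friday — that's 2149's doomsday.
In April the doomsday date is Apr 4.
Apr 16 is 12 days after Apr 4; 12 mod 7 = 5, so Friday + 5 = Wednesday.

Wednesday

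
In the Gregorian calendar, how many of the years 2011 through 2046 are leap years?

Multiples of 4 in [2011,2046]: 9.
Of those, multiples of 100: 0 (not leap unless ÷400).
Multiples of 400: 0.
Leap years = 9 − 0 + 0 = 9.

9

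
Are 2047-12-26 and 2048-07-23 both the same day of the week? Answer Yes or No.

Yes

From Dec 26, 2047 to Jul 23, 2048 is 210 days.
210 mod 7 = 0, so they are the same weekday.
(Dec 26, 2047 is a Thursday; Jul 23, 2048 is a Thursday.)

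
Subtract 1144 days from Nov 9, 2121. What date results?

September 22, 2118

−365 (one year) → Nov 9, 2120 (779 left).
−366 (one year; includes Feb 29, 2120) → Nov 9, 2119 (413 left).
−365 (one year) → Nov 9, 2118 (48 left).
−9 → Oct 31, 2118 (end of Oct, 31 days; 39 left).
−31 → Sep 30, 2118 (end of Sep, 30 days; 8 left).
−8 → Sep 22, 2118.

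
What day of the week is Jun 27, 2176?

Doomsday rule: the anchor day for the 2100s is Sunday. For year 76: 76÷12 = 6 r 4, and 4÷4 = 1, so 6+4+1 = 11.
Sunday + 11 ≡ Thursday — that's 2176's doomsday.
In June the doomsday date is Jun 6.
Jun 27 is 21 days after Jun 6; 21 mod 7 = 0, so Thursday + 0 = Thursday.

Thursday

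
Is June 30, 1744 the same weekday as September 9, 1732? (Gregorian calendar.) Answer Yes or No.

Yes

From Sep 9, 1732 to Jun 30, 1744 is 4312 days.
4312 mod 7 = 0, so they are the same weekday.
(Sep 9, 1732 is a Tuesday; Jun 30, 1744 is a Tuesday.)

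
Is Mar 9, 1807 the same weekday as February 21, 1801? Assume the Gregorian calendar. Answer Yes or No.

From Feb 21, 1801 to Mar 9, 1807 is 2207 days.
2207 mod 7 = 2, so they are different weekdays.
(Feb 21, 1801 is a Saturday; Mar 9, 1807 is a Monday.)

No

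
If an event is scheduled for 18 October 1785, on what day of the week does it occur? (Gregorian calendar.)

Doomsday rule: the anchor day for the 1700s is Sunday. For year 85: 85÷12 = 7 r 1, and 1÷4 = 0, so 7+1+0 = 8.
Sunday + 8 ≡ Monday — that's 1785's doomsday.
In October the doomsday date is Oct 10.
Oct 18 is 8 days after Oct 10; 8 mod 7 = 1, so Monday + 1 = Tuesday.

Tuesday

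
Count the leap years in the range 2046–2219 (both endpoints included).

Multiples of 4 in [2046,2219]: 43.
Of those, multiples of 100: 2 (not leap unless ÷400).
Multiples of 400: 0.
Leap years = 43 − 2 + 0 = 41.

41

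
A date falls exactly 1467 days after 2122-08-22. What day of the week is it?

Aug 22, 2122 is a Saturday.
1467 mod 7 = 4, so 1467 days after a Saturday is Saturday + 4 = Wednesday.

Wednesday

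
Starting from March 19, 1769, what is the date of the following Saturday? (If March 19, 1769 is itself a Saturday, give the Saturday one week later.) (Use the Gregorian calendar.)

March 25, 1769

Mar 19, 1769 is a Sunday.
From Sunday to the next Saturday is 6 days.
Mar 19, 1769 + 6 = Mar 25, 1769.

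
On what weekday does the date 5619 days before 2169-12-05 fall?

Thursday

First find the weekday of Dec 5, 2169. Doomsday rule: the anchor day for the 2100s is Sunday. For year 69: 69÷12 = 5 r 9, and 9÷4 = 2, so 5+9+2 = 16.
Sunday + 16 ≡ Tuesday — that's 2169's doomsday.
In December the doomsday date is Dec 12.
Dec 5 is 7 days before Dec 12; 7 mod 7 = 0, so Tuesday − 0 = Tuesday.
5619 mod 7 = 5, so 5619 days before a Tuesday is Tuesday − 5 = Thursday.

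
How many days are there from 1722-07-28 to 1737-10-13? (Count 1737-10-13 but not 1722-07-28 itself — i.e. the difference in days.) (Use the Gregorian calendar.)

Jul 28, 1722 → Jul 28, 1723: 365 days.
Jul 28, 1723 → Jul 28, 1724: 366 days (Feb 29, 1724 is in that span).
Jul 28, 1724 → Jul 28, 1725: 365 days.
Jul 28, 1725 → Jul 28, 1726: 365 days.
Jul 28, 1726 → Jul 28, 1727: 365 days.
Jul 28, 1727 → Jul 28, 1728: 366 days (Feb 29, 1728 is in that span).
Jul 28, 1728 → Jul 28, 1729: 365 days.
Jul 28, 1729 → Jul 28, 1730: 365 days.
Jul 28, 1730 → Jul 28, 1731: 365 days.
Jul 28, 1731 → Jul 28, 1732: 366 days (Feb 29, 1732 is in that span).
Jul 28, 1732 → Jul 28, 1733: 365 days.
Jul 28, 1733 → Jul 28, 1734: 365 days.
Jul 28, 1734 → Jul 28, 1735: 365 days.
Jul 28, 1735 → Jul 28, 1736: 366 days (Feb 29, 1736 is in that span).
Jul 28, 1736 → Jul 28, 1737: 365 days.
Jul 28, 1737 → Aug 28, 1737: 31 days (July has 31).
Aug 28, 1737 → Sep 28, 1737: 31 days (August has 31).
Sep 28, 1737 → Oct 13, 1737: 15 days.
Total: 5556 days.

5556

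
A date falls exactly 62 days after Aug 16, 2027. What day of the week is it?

First find the weekday of Aug 16, 2027. Doomsday rule: the anchor day for the 2000s is Tuesday. For year 27: 27÷12 = 2 r 3, and 3÷4 = 0, so 2+3+0 = 5.
Tuesday + 5 ≡ Sunday — that's 2027's doomsday.
In August the doomsday date is Aug 8.
Aug 16 is 8 days after Aug 8; 8 mod 7 = 1, so Sunday + 1 = Monday.
62 mod 7 = 6, so 62 days after a Monday is Monday + 6 = Sunday.

Sunday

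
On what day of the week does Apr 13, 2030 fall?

Saturday

Doomsday rule: the anchor day for the 2000s is Tuesday. For year 30: 30÷12 = 2 r 6, and 6÷4 = 1, so 2+6+1 = 9.
Tuesday + 9 ≡ Thursday — that's 2030's doomsday.
In April the doomsday date is Apr 4.
Apr 13 is 9 days after Apr 4; 9 mod 7 = 2, so Thursday + 2 = Saturday.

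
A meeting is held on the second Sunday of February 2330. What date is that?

February 1, 2330 is a Saturday.
The first Sunday is therefore February 2 (1 days later).
The second Sunday is 2 + 1×7 = February 9.

February 9, 2330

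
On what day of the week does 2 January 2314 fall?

Doomsday rule: the anchor day for the 2300s is Wednesday. For year 14: 14÷12 = 1 r 2, and 2÷4 = 0, so 1+2+0 = 3.
Wednesday + 3 ≡ Saturday — that's 2314's doomsday.
In January the doomsday date is Jan 3 (2314 is not a leap year).
Jan 2 is 1 day before Jan 3; 1 mod 7 = 1, so Saturday − 1 = Friday.

Friday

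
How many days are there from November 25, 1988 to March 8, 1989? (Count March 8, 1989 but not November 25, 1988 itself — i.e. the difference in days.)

103

Nov 25, 1988 → Dec 25, 1988: 30 days (November has 30).
Dec 25, 1988 → Jan 25, 1989: 31 days (December has 31).
Jan 25, 1989 → Feb 25, 1989: 31 days (January has 31).
Feb 25, 1989 → Mar 8, 1989: 11 days.
Total: 103 days.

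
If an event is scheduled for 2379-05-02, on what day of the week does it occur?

Wednesday

Doomsday rule: the anchor day for the 2300s is Wednesday. For year 79: 79÷12 = 6 r 7, and 7÷4 = 1, so 6+7+1 = 14.
Wednesday + 14 ≡ Wednesday — that's 2379's doomsday.
In May the doomsday date is May 9.
May 2 is 7 days before May 9; 7 mod 7 = 0, so Wednesday − 0 = Wednesday.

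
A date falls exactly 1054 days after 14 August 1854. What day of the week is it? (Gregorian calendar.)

Friday

Aug 14, 1854 is a Monday.
1054 mod 7 = 4, so 1054 days after a Monday is Monday + 4 = Friday.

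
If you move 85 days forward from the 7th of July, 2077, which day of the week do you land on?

Thursday

First find the weekday of Jul 7, 2077. Doomsday rule: the anchor day for the 2000s is Tuesday. For year 77: 77÷12 = 6 r 5, and 5÷4 = 1, so 6+5+1 = 12.
Tuesday + 12 ≡ Sunday — that's 2077's doomsday.
In July the doomsday date is Jul 11.
Jul 7 is 4 days before Jul 11; 4 mod 7 = 4, so Sunday − 4 = Wednesday.
85 mod 7 = 1, so 85 days after a Wednesday is Wednesday + 1 = Thursday.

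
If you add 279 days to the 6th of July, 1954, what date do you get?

Jul has 31 days: +26 → Aug 1, 1954 (253 left).
Aug has 31 days: +31 → Sep 1, 1954 (222 left).
Sep has 30 days: +30 → Oct 1, 1954 (192 left).
Oct has 31 days: +31 → Nov 1, 1954 (161 left).
Nov has 30 days: +30 → Dec 1, 1954 (131 left).
Dec has 31 days: +31 → Jan 1, 1955 (100 left).
Jan has 31 days: +31 → Feb 1, 1955 (69 left).
Feb has 28 days: +28 → Mar 1, 1955 (41 left).
Mar has 31 days: +31 → Apr 1, 1955 (10 left).
+10 → Apr 11, 1955.

April 11, 1955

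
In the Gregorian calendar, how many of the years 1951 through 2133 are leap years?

45

Multiples of 4 in [1951,2133]: 46.
Of those, multiples of 100: 2 (not leap unless ÷400).
Multiples of 400: 1.
Leap years = 46 − 2 + 1 = 45.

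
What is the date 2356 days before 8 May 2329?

−365 (one year) → May 8, 2328 (1991 left).
−366 (one year; includes Feb 29, 2328) → May 8, 2327 (1625 left).
−365 (one year) → May 8, 2326 (1260 left).
−365 (one year) → May 8, 2325 (895 left).
−365 (one year) → May 8, 2324 (530 left).
−366 (one year; includes Feb 29, 2324) → May 8, 2323 (164 left).
−8 → Apr 30, 2323 (end of Apr, 30 days; 156 left).
−30 → Mar 31, 2323 (end of Mar, 31 days; 126 left).
−31 → Feb 28, 2323 (end of Feb, 28 days; 95 left).
−28 → Jan 31, 2323 (end of Jan, 31 days; 67 left).
−31 → Dec 31, 2322 (end of Dec, 31 days; 36 left).
−31 → Nov 30, 2322 (end of Nov, 30 days; 5 left).
−5 → Nov 25, 2322.

November 25, 2322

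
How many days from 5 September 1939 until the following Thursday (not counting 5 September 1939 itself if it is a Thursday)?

Sep 5, 1939 is a Tuesday.
From Tuesday to the next Thursday is 2 days.

2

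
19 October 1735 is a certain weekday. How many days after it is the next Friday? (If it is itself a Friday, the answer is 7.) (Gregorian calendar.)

2

Oct 19, 1735 is a Wednesday.
From Wednesday to the next Friday is 2 days.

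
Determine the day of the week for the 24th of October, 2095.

Doomsday rule: the anchor day for the 2000s is Tuesday. For year 95: 95÷12 = 7 r 11, and 11÷4 = 2, so 7+11+2 = 20.
Tuesday + 20 ≡ Monday — that's 2095's doomsday.
In October the doomsday date is Oct 10.
Oct 24 is 14 days after Oct 10; 14 mod 7 = 0, so Monday + 0 = Monday.

Monday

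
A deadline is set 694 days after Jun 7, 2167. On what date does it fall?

+366 (one year; includes Feb 29, 2168) → Jun 7, 2168 (328 left).
Jun has 30 days: +24 → Jul 1, 2168 (304 left).
Jul has 31 days: +31 → Aug 1, 2168 (273 left).
Aug has 31 days: +31 → Sep 1, 2168 (242 left).
Sep has 30 days: +30 → Oct 1, 2168 (212 left).
Oct has 31 days: +31 → Nov 1, 2168 (181 left).
Nov has 30 days: +30 → Dec 1, 2168 (151 left).
Dec has 31 days: +31 → Jan 1, 2169 (120 left).
Jan has 31 days: +31 → Feb 1, 2169 (89 left).
Feb has 28 days: +28 → Mar 1, 2169 (61 left).
Mar has 31 days: +31 → Apr 1, 2169 (30 left).
Apr has 30 days: +30 → May 1, 2169 (0 left).

May 1, 2169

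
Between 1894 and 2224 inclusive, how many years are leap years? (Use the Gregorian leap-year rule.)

80

Multiples of 4 in [1894,2224]: 83.
Of those, multiples of 100: 4 (not leap unless ÷400).
Multiples of 400: 1.
Leap years = 83 − 4 + 1 = 80.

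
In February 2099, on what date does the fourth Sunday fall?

February 22, 2099

February 1, 2099 is a Sunday.
The first Sunday is therefore February 1 (same day).
The fourth Sunday is 1 + 3×7 = February 22.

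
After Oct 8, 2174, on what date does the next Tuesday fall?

Oct 8, 2174 is a Saturday.
From Saturday to the next Tuesday is 3 days.
Oct 8, 2174 + 3 = Oct 11, 2174.

October 11, 2174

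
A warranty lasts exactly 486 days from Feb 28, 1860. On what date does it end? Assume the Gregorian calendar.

+366 (one year; includes Feb 29, 1860) → Feb 28, 1861 (120 left).
Feb has 28 days: +1 → Mar 1, 1861 (119 left).
Mar has 31 days: +31 → Apr 1, 1861 (88 left).
Apr has 30 days: +30 → May 1, 1861 (58 left).
May has 31 days: +31 → Jun 1, 1861 (27 left).
+27 → Jun 28, 1861.

June 28, 1861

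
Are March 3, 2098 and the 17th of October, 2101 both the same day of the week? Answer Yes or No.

From Mar 3, 2098 to Oct 17, 2101 is 1323 days.
1323 mod 7 = 0, so they are the same weekday.
(Mar 3, 2098 is a Monday; Oct 17, 2101 is a Monday.)

Yes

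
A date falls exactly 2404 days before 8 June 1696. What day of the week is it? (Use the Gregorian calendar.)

First find the weekday of Jun 8, 1696. Doomsday rule: the anchor day for the 1600s is Tuesday. For year 96: 96÷12 = 8 r 0, and 0÷4 = 0, so 8+0+0 = 8.
Tuesday + 8 ≡ Wednesday — that's 1696's doomsday.
In June the doomsday date is Jun 6.
Jun 8 is 2 days after Jun 6; 2 mod 7 = 2, so Wednesday + 2 = Friday.
2404 mod 7 = 3, so 2404 days before a Friday is Friday − 3 = Tuesday.

Tuesday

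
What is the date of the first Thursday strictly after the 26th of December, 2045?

December 28, 2045

Dec 26, 2045 is a Tuesday.
From Tuesday to the next Thursday is 2 days.
Dec 26, 2045 + 2 = Dec 28, 2045.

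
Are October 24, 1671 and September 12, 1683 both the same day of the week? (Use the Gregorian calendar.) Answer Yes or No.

From Oct 24, 1671 to Sep 12, 1683 is 4341 days.
4341 mod 7 = 1, so they are different weekdays.
(Oct 24, 1671 is a Saturday; Sep 12, 1683 is a Sunday.)

No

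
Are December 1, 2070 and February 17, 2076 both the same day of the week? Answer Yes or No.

Yes

From Dec 1, 2070 to Feb 17, 2076 is 1904 days.
1904 mod 7 = 0, so they are the same weekday.
(Dec 1, 2070 is a Monday; Feb 17, 2076 is a Monday.)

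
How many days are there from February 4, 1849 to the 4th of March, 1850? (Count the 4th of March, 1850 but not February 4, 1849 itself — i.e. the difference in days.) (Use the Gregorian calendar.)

393

Feb 4, 1849 → Mar 4, 1849: 28 days (February has 28).
Mar 4, 1849 → Apr 4, 1849: 31 days (March has 31).
Apr 4, 1849 → May 4, 1849: 30 days (April has 30).
May 4, 1849 → Jun 4, 1849: 31 days (May has 31).
Jun 4, 1849 → Jul 4, 1849: 30 days (June has 30).
Jul 4, 1849 → Aug 4, 1849: 31 days (July has 31).
Aug 4, 1849 → Sep 4, 1849: 31 days (August has 31).
Sep 4, 1849 → Oct 4, 1849: 30 days (September has 30).
Oct 4, 1849 → Nov 4, 1849: 31 days (October has 31).
Nov 4, 1849 → Dec 4, 1849: 30 days (November has 30).
Dec 4, 1849 → Jan 4, 1850: 31 days (December has 31).
Jan 4, 1850 → Feb 4, 1850: 31 days (January has 31).
Feb 4, 1850 → Mar 4, 1850: 28 days.
Total: 393 days.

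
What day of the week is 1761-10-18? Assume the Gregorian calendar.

Doomsday rule: the anchor day for the 1700s is Sunday. For year 61: 61÷12 = 5 r 1, and 1÷4 = 0, so 5+1+0 = 6.
Sunday + 6 ≡ Saturday — that's 1761's doomsday.
In October the doomsday date is Oct 10.
Oct 18 is 8 days after Oct 10; 8 mod 7 = 1, so Saturday + 1 = Sunday.

Sunday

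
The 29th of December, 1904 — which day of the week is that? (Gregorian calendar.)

Doomsday rule: the anchor day for the 1900s is Wednesday. For year 04: 4÷12 = 0 r 4, and 4÷4 = 1, so 0+4+1 = 5.
Wednesday + 5 ≡ Monday — that's 1904's doomsday.
In December the doomsday date is Dec 12.
Dec 29 is 17 days after Dec 12; 17 mod 7 = 3, so Monday + 3 = Thursday.

Thursday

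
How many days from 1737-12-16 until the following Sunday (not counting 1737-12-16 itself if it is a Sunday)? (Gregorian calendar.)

Dec 16, 1737 is a Monday.
From Monday to the next Sunday is 6 days.

6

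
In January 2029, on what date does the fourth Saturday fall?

January 1, 2029 is a Monday.
The first Saturday is therefore January 6 (5 days later).
The fourth Saturday is 6 + 3×7 = January 27.

January 27, 2029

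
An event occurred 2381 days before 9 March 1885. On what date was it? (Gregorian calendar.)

September 1, 1878

−365 (one year) → Mar 9, 1884 (2016 left).
−366 (one year; includes Feb 29, 1884) → Mar 9, 1883 (1650 left).
−365 (one year) → Mar 9, 1882 (1285 left).
−365 (one year) → Mar 9, 1881 (920 left).
−365 (one year) → Mar 9, 1880 (555 left).
−366 (one year; includes Feb 29, 1880) → Mar 9, 1879 (189 left).
−9 → Feb 28, 1879 (end of Feb, 28 days; 180 left).
−28 → Jan 31, 1879 (end of Jan, 31 days; 152 left).
−31 → Dec 31, 1878 (end of Dec, 31 days; 121 left).
−31 → Nov 30, 1878 (end of Nov, 30 days; 90 left).
−30 → Oct 31, 1878 (end of Oct, 31 days; 60 left).
−31 → Sep 30, 1878 (end of Sep, 30 days; 29 left).
−29 → Sep 1, 1878.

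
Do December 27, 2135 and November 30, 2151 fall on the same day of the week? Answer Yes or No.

From Dec 27, 2135 to Nov 30, 2151 is 5817 days.
5817 mod 7 = 0, so they are the same weekday.
(Dec 27, 2135 is a Tuesday; Nov 30, 2151 is a Tuesday.)

Yes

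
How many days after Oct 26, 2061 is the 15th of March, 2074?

4523

Oct 26, 2061 → Oct 26, 2062: 365 days.
Oct 26, 2062 → Oct 26, 2063: 365 days.
Oct 26, 2063 → Oct 26, 2064: 366 days (Feb 29, 2064 is in that span).
Oct 26, 2064 → Oct 26, 2065: 365 days.
Oct 26, 2065 → Oct 26, 2066: 365 days.
Oct 26, 2066 → Oct 26, 2067: 365 days.
Oct 26, 2067 → Oct 26, 2068: 366 days (Feb 29, 2068 is in that span).
Oct 26, 2068 → Oct 26, 2069: 365 days.
Oct 26, 2069 → Oct 26, 2070: 365 days.
Oct 26, 2070 → Oct 26, 2071: 365 days.
Oct 26, 2071 → Oct 26, 2072: 366 days (Feb 29, 2072 is in that span).
Oct 26, 2072 → Oct 26, 2073: 365 days.
Oct 26, 2073 → Nov 26, 2073: 31 days (October has 31).
Nov 26, 2073 → Dec 26, 2073: 30 days (November has 30).
Dec 26, 2073 → Jan 26, 2074: 31 days (December has 31).
Jan 26, 2074 → Feb 26, 2074: 31 days (January has 31).
Feb 26, 2074 → Mar 15, 2074: 17 days.
Total: 4523 days.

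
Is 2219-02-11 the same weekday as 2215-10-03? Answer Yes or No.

No

From Oct 3, 2215 to Feb 11, 2219 is 1227 days.
1227 mod 7 = 2, so they are different weekdays.
(Oct 3, 2215 is a Tuesday; Feb 11, 2219 is a Thursday.)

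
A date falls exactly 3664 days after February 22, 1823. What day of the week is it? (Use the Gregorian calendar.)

Feb 22, 1823 is a Saturday.
3664 mod 7 = 3, so 3664 days after a Saturday is Saturday + 3 = Tuesday.

Tuesday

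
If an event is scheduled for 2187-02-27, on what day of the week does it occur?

Tuesday

Doomsday rule: the anchor day for the 2100s is Sunday. For year 87: 87÷12 = 7 r 3, and 3÷4 = 0, so 7+3+0 = 10.
Sunday + 10 ≡ Wednesday — that's 2187's doomsday.
In February the doomsday date is Feb 28 (2187 is not a leap year).
Feb 27 is 1 day before Feb 28; 1 mod 7 = 1, so Wednesday − 1 = Tuesday.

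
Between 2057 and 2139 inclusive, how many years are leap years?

19

Multiples of 4 in [2057,2139]: 20.
Of those, multiples of 100: 1 (not leap unless ÷400).
Multiples of 400: 0.
Leap years = 20 − 1 + 0 = 19.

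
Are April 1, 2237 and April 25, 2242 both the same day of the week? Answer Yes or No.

No

From Apr 1, 2237 to Apr 25, 2242 is 1850 days.
1850 mod 7 = 2, so they are different weekdays.
(Apr 1, 2237 is a Saturday; Apr 25, 2242 is a Monday.)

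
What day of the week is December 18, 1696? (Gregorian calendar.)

Doomsday rule: the anchor day for the 1600s is Tuesday. For year 96: 96÷12 = 8 r 0, and 0÷4 = 0, so 8+0+0 = 8.
Tuesday + 8 ≡ Wednesday — that's 1696's doomsday.
In December the doomsday date is Dec 12.
Dec 18 is 6 days after Dec 12; 6 mod 7 = 6, so Wednesday + 6 = Tuesday.

Tuesday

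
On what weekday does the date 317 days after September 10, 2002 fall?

Sep 10, 2002 is a Tuesday.
317 mod 7 = 2, so 317 days after a Tuesday is Tuesday + 2 = Thursday.

Thursday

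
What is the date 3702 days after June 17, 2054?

August 5, 2064

+365 (one year) → Jun 17, 2055 (3337 left).
+366 (one year; includes Feb 29, 2056) → Jun 17, 2056 (2971 left).
+365 (one year) → Jun 17, 2057 (2606 left).
+365 (one year) → Jun 17, 2058 (2241 left).
+365 (one year) → Jun 17, 2059 (1876 left).
+366 (one year; includes Feb 29, 2060) → Jun 17, 2060 (1510 left).
+365 (one year) → Jun 17, 2061 (1145 left).
+365 (one year) → Jun 17, 2062 (780 left).
+365 (one year) → Jun 17, 2063 (415 left).
+366 (one year; includes Feb 29, 2064) → Jun 17, 2064 (49 left).
Jun has 30 days: +14 → Jul 1, 2064 (35 left).
Jul has 31 days: +31 → Aug 1, 2064 (4 left).
+4 → Aug 5, 2064.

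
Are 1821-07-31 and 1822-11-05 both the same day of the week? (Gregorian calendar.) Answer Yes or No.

From Jul 31, 1821 to Nov 5, 1822 is 462 days.
462 mod 7 = 0, so they are the same weekday.
(Jul 31, 1821 is a Tuesday; Nov 5, 1822 is a Tuesday.)

Yes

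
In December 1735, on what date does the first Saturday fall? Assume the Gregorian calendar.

December 1, 1735 is a Thursday.
The first Saturday is therefore December 3 (2 days later).

December 3, 1735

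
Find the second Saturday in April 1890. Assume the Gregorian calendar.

April 1, 1890 is a Tuesday.
The first Saturday is therefore April 5 (4 days later).
The second Saturday is 5 + 1×7 = April 12.

April 12, 1890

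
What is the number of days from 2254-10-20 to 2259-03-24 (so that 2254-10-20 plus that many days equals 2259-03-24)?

1616

Oct 20, 2254 → Oct 20, 2255: 365 days.
Oct 20, 2255 → Oct 20, 2256: 366 days (Feb 29, 2256 is in that span).
Oct 20, 2256 → Oct 20, 2257: 365 days.
Oct 20, 2257 → Oct 20, 2258: 365 days.
Oct 20, 2258 → Nov 20, 2258: 31 days (October has 31).
Nov 20, 2258 → Dec 20, 2258: 30 days (November has 30).
Dec 20, 2258 → Jan 20, 2259: 31 days (December has 31).
Jan 20, 2259 → Feb 20, 2259: 31 days (January has 31).
Feb 20, 2259 → Mar 20, 2259: 28 days (February has 28).
Mar 20, 2259 → Mar 24, 2259: 4 days.
Total: 1616 days.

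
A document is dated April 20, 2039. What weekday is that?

Wednesday

Doomsday rule: the anchor day for the 2000s is Tuesday. For year 39: 39÷12 = 3 r 3, and 3÷4 = 0, so 3+3+0 = 6.
Tuesday + 6 ≡ Monday — that's 2039's doomsday.
In April the doomsday date is Apr 4.
Apr 20 is 16 days after Apr 4; 16 mod 7 = 2, so Monday + 2 = Wednesday.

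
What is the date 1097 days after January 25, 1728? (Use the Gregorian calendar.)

+366 (one year; includes Feb 29, 1728) → Jan 25, 1729 (731 left).
+365 (one year) → Jan 25, 1730 (366 left).
Jan has 31 days: +7 → Feb 1, 1730 (359 left).
Feb has 28 days: +28 → Mar 1, 1730 (331 left).
Mar has 31 days: +31 → Apr 1, 1730 (300 left).
Apr has 30 days: +30 → May 1, 1730 (270 left).
May has 31 days: +31 → Jun 1, 1730 (239 left).
Jun has 30 days: +30 → Jul 1, 1730 (209 left).
Jul has 31 days: +31 → Aug 1, 1730 (178 left).
Aug has 31 days: +31 → Sep 1, 1730 (147 left).
Sep has 30 days: +30 → Oct 1, 1730 (117 left).
Oct has 31 days: +31 → Nov 1, 1730 (86 left).
Nov has 30 days: +30 → Dec 1, 1730 (56 left).
Dec has 31 days: +31 → Jan 1, 1731 (25 left).
+25 → Jan 26, 1731.

January 26, 1731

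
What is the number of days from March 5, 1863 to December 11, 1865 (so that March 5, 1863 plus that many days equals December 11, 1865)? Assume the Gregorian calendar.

1012

Mar 5, 1863 → Mar 5, 1864: 366 days (Feb 29, 1864 is in that span).
Mar 5, 1864 → Mar 5, 1865: 365 days.
Mar 5, 1865 → Apr 5, 1865: 31 days (March has 31).
Apr 5, 1865 → May 5, 1865: 30 days (April has 30).
May 5, 1865 → Jun 5, 1865: 31 days (May has 31).
Jun 5, 1865 → Jul 5, 1865: 30 days (June has 30).
Jul 5, 1865 → Aug 5, 1865: 31 days (July has 31).
Aug 5, 1865 → Sep 5, 1865: 31 days (August has 31).
Sep 5, 1865 → Oct 5, 1865: 30 days (September has 30).
Oct 5, 1865 → Nov 5, 1865: 31 days (October has 31).
Nov 5, 1865 → Dec 5, 1865: 30 days (November has 30).
Dec 5, 1865 → Dec 11, 1865: 6 days.
Total: 1012 days.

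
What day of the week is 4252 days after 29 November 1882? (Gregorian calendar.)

Saturday

Nov 29, 1882 is a Wednesday.
4252 mod 7 = 3, so 4252 days after a Wednesday is Wednesday + 3 = Saturday.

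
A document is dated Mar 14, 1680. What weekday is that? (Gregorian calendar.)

Thursday

Doomsday rule: the anchor day for the 1600s is Tuesday. For year 80: 80÷12 = 6 r 8, and 8÷4 = 2, so 6+8+2 = 16.
Tuesday + 16 ≡ Thursday — that's 1680's doomsday.
In March the doomsday date is Mar 14.
Mar 14 is the doomsday itself: Thursday.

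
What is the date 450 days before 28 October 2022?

−365 (one year) → Oct 28, 2021 (85 left).
−28 → Sep 30, 2021 (end of Sep, 30 days; 57 left).
−30 → Aug 31, 2021 (end of Aug, 31 days; 27 left).
−27 → Aug 4, 2021.

August 4, 2021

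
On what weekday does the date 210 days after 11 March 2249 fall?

Sunday

Mar 11, 2249 is a Sunday.
210 mod 7 = 0, so 210 days after a Sunday is Sunday + 0 = Sunday.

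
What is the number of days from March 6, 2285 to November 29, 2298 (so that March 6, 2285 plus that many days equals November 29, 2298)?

Mar 6, 2285 → Mar 6, 2286: 365 days.
Mar 6, 2286 → Mar 6, 2287: 365 days.
Mar 6, 2287 → Mar 6, 2288: 366 days (Feb 29, 2288 is in that span).
Mar 6, 2288 → Mar 6, 2289: 365 days.
Mar 6, 2289 → Mar 6, 2290: 365 days.
Mar 6, 2290 → Mar 6, 2291: 365 days.
Mar 6, 2291 → Mar 6, 2292: 366 days (Feb 29, 2292 is in that span).
Mar 6, 2292 → Mar 6, 2293: 365 days.
Mar 6, 2293 → Mar 6, 2294: 365 days.
Mar 6, 2294 → Mar 6, 2295: 365 days.
Mar 6, 2295 → Mar 6, 2296: 366 days (Feb 29, 2296 is in that span).
Mar 6, 2296 → Mar 6, 2297: 365 days.
Mar 6, 2297 → Mar 6, 2298: 365 days.
Mar 6, 2298 → Apr 6, 2298: 31 days (March has 31).
Apr 6, 2298 → May 6, 2298: 30 days (April has 30).
May 6, 2298 → Jun 6, 2298: 31 days (May has 31).
Jun 6, 2298 → Jul 6, 2298: 30 days (June has 30).
Jul 6, 2298 → Aug 6, 2298: 31 days (July has 31).
Aug 6, 2298 → Sep 6, 2298: 31 days (August has 31).
Sep 6, 2298 → Oct 6, 2298: 30 days (September has 30).
Oct 6, 2298 → Nov 6, 2298: 31 days (October has 31).
Nov 6, 2298 → Nov 29, 2298: 23 days.
Total: 5016 days.

5016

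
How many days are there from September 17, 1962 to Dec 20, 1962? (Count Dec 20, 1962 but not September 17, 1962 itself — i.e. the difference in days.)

94

Sep 17, 1962 → Oct 17, 1962: 30 days (September has 30).
Oct 17, 1962 → Nov 17, 1962: 31 days (October has 31).
Nov 17, 1962 → Dec 17, 1962: 30 days (November has 30).
Dec 17, 1962 → Dec 20, 1962: 3 days.
Total: 94 days.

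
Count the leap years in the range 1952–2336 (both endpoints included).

94

Multiples of 4 in [1952,2336]: 97.
Of those, multiples of 100: 4 (not leap unless ÷400).
Multiples of 400: 1.
Leap years = 97 − 4 + 1 = 94.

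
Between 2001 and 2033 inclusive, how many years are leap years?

Multiples of 4 in [2001,2033]: 8.
Of those, multiples of 100: 0 (not leap unless ÷400).
Multiples of 400: 0.
Leap years = 8 − 0 + 0 = 8.

8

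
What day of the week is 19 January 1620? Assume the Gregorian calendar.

Doomsday rule: the anchor day for the 1600s is Tuesday. For year 20: 20÷12 = 1 r 8, and 8÷4 = 2, so 1+8+2 = 11.
Tuesday + 11 ≡ Saturday — that's 1620's doomsday.
In January the doomsday date is Jan 4 (1620 is a leap year (divisible by 4)).
Jan 19 is 15 days after Jan 4; 15 mod 7 = 1, so Saturday + 1 = Sunday.

Sunday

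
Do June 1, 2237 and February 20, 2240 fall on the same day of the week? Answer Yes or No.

Yes

From Jun 1, 2237 to Feb 20, 2240 is 994 days.
994 mod 7 = 0, so they are the same weekday.
(Jun 1, 2237 is a Thursday; Feb 20, 2240 is a Thursday.)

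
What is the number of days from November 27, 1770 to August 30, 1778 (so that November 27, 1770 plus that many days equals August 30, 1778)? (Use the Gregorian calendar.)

2833

Nov 27, 1770 → Nov 27, 1771: 365 days.
Nov 27, 1771 → Nov 27, 1772: 366 days (Feb 29, 1772 is in that span).
Nov 27, 1772 → Nov 27, 1773: 365 days.
Nov 27, 1773 → Nov 27, 1774: 365 days.
Nov 27, 1774 → Nov 27, 1775: 365 days.
Nov 27, 1775 → Nov 27, 1776: 366 days (Feb 29, 1776 is in that span).
Nov 27, 1776 → Nov 27, 1777: 365 days.
Nov 27, 1777 → Dec 27, 1777: 30 days (November has 30).
Dec 27, 1777 → Jan 27, 1778: 31 days (December has 31).
Jan 27, 1778 → Feb 27, 1778: 31 days (January has 31).
Feb 27, 1778 → Mar 27, 1778: 28 days (February has 28).
Mar 27, 1778 → Apr 27, 1778: 31 days (March has 31).
Apr 27, 1778 → May 27, 1778: 30 days (April has 30).
May 27, 1778 → Jun 27, 1778: 31 days (May has 31).
Jun 27, 1778 → Jul 27, 1778: 30 days (June has 30).
Jul 27, 1778 → Aug 27, 1778: 31 days (July has 31).
Aug 27, 1778 → Aug 30, 1778: 3 days.
Total: 2833 days.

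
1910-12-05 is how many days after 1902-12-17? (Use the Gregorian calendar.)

Dec 17, 1902 → Dec 17, 1903: 365 days.
Dec 17, 1903 → Dec 17, 1904: 366 days (Feb 29, 1904 is in that span).
Dec 17, 1904 → Dec 17, 1905: 365 days.
Dec 17, 1905 → Dec 17, 1906: 365 days.
Dec 17, 1906 → Dec 17, 1907: 365 days.
Dec 17, 1907 → Dec 17, 1908: 366 days (Feb 29, 1908 is in that span).
Dec 17, 1908 → Dec 17, 1909: 365 days.
Dec 17, 1909 → Jan 17, 1910: 31 days (December has 31).
Jan 17, 1910 → Feb 17, 1910: 31 days (January has 31).
Feb 17, 1910 → Mar 17, 1910: 28 days (February has 28).
Mar 17, 1910 → Apr 17, 1910: 31 days (March has 31).
Apr 17, 1910 → May 17, 1910: 30 days (April has 30).
May 17, 1910 → Jun 17, 1910: 31 days (May has 31).
Jun 17, 1910 → Jul 17, 1910: 30 days (June has 30).
Jul 17, 1910 → Aug 17, 1910: 31 days (July has 31).
Aug 17, 1910 → Sep 17, 1910: 31 days (August has 31).
Sep 17, 1910 → Oct 17, 1910: 30 days (September has 30).
Oct 17, 1910 → Nov 17, 1910: 31 days (October has 31).
Nov 17, 1910 → Dec 5, 1910: 18 days.
Total: 2910 days.

2910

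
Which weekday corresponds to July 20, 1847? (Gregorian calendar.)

Tuesday

Doomsday rule: the anchor day for the 1800s is Friday. For year 47: 47÷12 = 3 r 11, and 11÷4 = 2, so 3+11+2 = 16.
Friday + 16 ≡ Sunday — that's 1847's doomsday.
In July the doomsday date is Jul 11.
Jul 20 is 9 days after Jul 11; 9 mod 7 = 2, so Sunday + 2 = Tuesday.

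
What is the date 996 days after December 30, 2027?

+366 (one year; includes Feb 29, 2028) → Dec 30, 2028 (630 left).
+365 (one year) → Dec 30, 2029 (265 left).
Dec has 31 days: +2 → Jan 1, 2030 (263 left).
Jan has 31 days: +31 → Feb 1, 2030 (232 left).
Feb has 28 days: +28 → Mar 1, 2030 (204 left).
Mar has 31 days: +31 → Apr 1, 2030 (173 left).
Apr has 30 days: +30 → May 1, 2030 (143 left).
May has 31 days: +31 → Jun 1, 2030 (112 left).
Jun has 30 days: +30 → Jul 1, 2030 (82 left).
Jul has 31 days: +31 → Aug 1, 2030 (51 left).
Aug has 31 days: +31 → Sep 1, 2030 (20 left).
+20 → Sep 21, 2030.

September 21, 2030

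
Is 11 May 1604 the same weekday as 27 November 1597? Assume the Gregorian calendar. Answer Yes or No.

No

From Nov 27, 1597 to May 11, 1604 is 2357 days.
2357 mod 7 = 5, so they are different weekdays.
(Nov 27, 1597 is a Thursday; May 11, 1604 is a Tuesday.)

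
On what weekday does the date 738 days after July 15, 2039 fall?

Monday

Jul 15, 2039 is a Friday.
738 mod 7 = 3, so 738 days after a Friday is Friday + 3 = Monday.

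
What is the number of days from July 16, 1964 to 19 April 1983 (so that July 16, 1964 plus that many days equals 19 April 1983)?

6851

Jul 16, 1964 → Jul 16, 1965: 365 days.
Jul 16, 1965 → Jul 16, 1966: 365 days.
Jul 16, 1966 → Jul 16, 1967: 365 days.
Jul 16, 1967 → Jul 16, 1968: 366 days (Feb 29, 1968 is in that span).
Jul 16, 1968 → Jul 16, 1969: 365 days.
Jul 16, 1969 → Jul 16, 1970: 365 days.
Jul 16, 1970 → Jul 16, 1971: 365 days.
Jul 16, 1971 → Jul 16, 1972: 366 days (Feb 29, 1972 is in that span).
Jul 16, 1972 → Jul 16, 1973: 365 days.
Jul 16, 1973 → Jul 16, 1974: 365 days.
Jul 16, 1974 → Jul 16, 1975: 365 days.
Jul 16, 1975 → Jul 16, 1976: 366 days (Feb 29, 1976 is in that span).
Jul 16, 1976 → Jul 16, 1977: 365 days.
Jul 16, 1977 → Jul 16, 1978: 365 days.
Jul 16, 1978 → Jul 16, 1979: 365 days.
Jul 16, 1979 → Jul 16, 1980: 366 days (Feb 29, 1980 is in that span).
Jul 16, 1980 → Jul 16, 1981: 365 days.
Jul 16, 1981 → Jul 16, 1982: 365 days.
Jul 16, 1982 → Aug 16, 1982: 31 days (July has 31).
Aug 16, 1982 → Sep 16, 1982: 31 days (August has 31).
Sep 16, 1982 → Oct 16, 1982: 30 days (September has 30).
Oct 16, 1982 → Nov 16, 1982: 31 days (October has 31).
Nov 16, 1982 → Dec 16, 1982: 30 days (November has 30).
Dec 16, 1982 → Jan 16, 1983: 31 days (December has 31).
Jan 16, 1983 → Feb 16, 1983: 31 days (January has 31).
Feb 16, 1983 → Mar 16, 1983: 28 days (February has 28).
Mar 16, 1983 → Apr 16, 1983: 31 days (March has 31).
Apr 16, 1983 → Apr 19, 1983: 3 days.
Total: 6851 days.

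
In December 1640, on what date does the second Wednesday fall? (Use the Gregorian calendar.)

December 1, 1640 is a Saturday.
The first Wednesday is therefore December 5 (4 days later).
The second Wednesday is 5 + 1×7 = December 12.

December 12, 1640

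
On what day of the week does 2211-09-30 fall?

Monday

Doomsday rule: the anchor day for the 2200s is Friday. For year 11: 11÷12 = 0 r 11, and 11÷4 = 2, so 0+11+2 = 13.
Friday + 13 ≡ Thursday — that's 2211's doomsday.
In September the doomsday date is Sep 5.
Sep 30 is 25 days after Sep 5; 25 mod 7 = 4, so Thursday + 4 = Monday.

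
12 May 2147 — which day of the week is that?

Doomsday rule: the anchor day for the 2100s is Sunday. For year 47: 47÷12 = 3 r 11, and 11÷4 = 2, so 3+11+2 = 16.
Sunday + 16 ≡ Tuesday — that's 2147's doomsday.
In May the doomsday date is May 9.
May 12 is 3 days after May 9; 3 mod 7 = 3, so Tuesday + 3 = Friday.

Friday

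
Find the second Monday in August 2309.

August 9, 2309

August 1, 2309 is a Sunday.
The first Monday is therefore August 2 (1 days later).
The second Monday is 2 + 1×7 = August 9.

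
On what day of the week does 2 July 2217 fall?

Wednesday

Doomsday rule: the anchor day for the 2200s is Friday. For year 17: 17÷12 = 1 r 5, and 5÷4 = 1, so 1+5+1 = 7.
Friday + 7 ≡ Friday — that's 2217's doomsday.
In July the doomsday date is Jul 11.
Jul 2 is 9 days before Jul 11; 9 mod 7 = 2, so Friday − 2 = Wednesday.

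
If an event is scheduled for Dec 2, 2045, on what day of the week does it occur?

Doomsday rule: the anchor day for the 2000s is Tuesday. For year 45: 45÷12 = 3 r 9, and 9÷4 = 2, so 3+9+2 = 14.
Tuesday + 14 ≡ Tuesday — that's 2045's doomsday.
In December the doomsday date is Dec 12.
Dec 2 is 10 days before Dec 12; 10 mod 7 = 3, so Tuesday − 3 = Saturday.

Saturday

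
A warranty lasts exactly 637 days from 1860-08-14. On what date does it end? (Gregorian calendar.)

May 13, 1862

+365 (one year) → Aug 14, 1861 (272 left).
Aug has 31 days: +18 → Sep 1, 1861 (254 left).
Sep has 30 days: +30 → Oct 1, 1861 (224 left).
Oct has 31 days: +31 → Nov 1, 1861 (193 left).
Nov has 30 days: +30 → Dec 1, 1861 (163 left).
Dec has 31 days: +31 → Jan 1, 1862 (132 left).
Jan has 31 days: +31 → Feb 1, 1862 (101 left).
Feb has 28 days: +28 → Mar 1, 1862 (73 left).
Mar has 31 days: +31 → Apr 1, 1862 (42 left).
Apr has 30 days: +30 → May 1, 1862 (12 left).
+12 → May 13, 1862.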